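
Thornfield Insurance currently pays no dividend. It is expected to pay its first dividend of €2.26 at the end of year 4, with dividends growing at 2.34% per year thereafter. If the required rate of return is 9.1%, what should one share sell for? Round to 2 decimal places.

€25.74

Deferred-dividend DDM. At t=3 the remaining stream is a growing perpetuity with first payment D_4 = 2.26.
V_3 = D_4/(r−g) = 2.26/(0.091−0.0234) = 33.4320
P₀ = V_3/(1+r)^3 = 33.4320/(1+0.091)^3 = 25.7447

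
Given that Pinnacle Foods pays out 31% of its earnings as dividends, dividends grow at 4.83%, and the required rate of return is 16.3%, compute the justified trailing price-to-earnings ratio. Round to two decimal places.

2.83

Justified trailing P/E = b(1+g)/(r−g) = 0.31×(1+0.0483)/(0.163−0.0483) = 2.8332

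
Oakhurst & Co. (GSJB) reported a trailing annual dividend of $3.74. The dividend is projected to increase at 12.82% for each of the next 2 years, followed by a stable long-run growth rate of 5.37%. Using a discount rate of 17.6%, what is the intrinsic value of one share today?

$36.69

Two-stage DDM. Project D₁…D_2 at 0.1282, terminal growth 0.0537, discount at r = 0.176.
D_1 = 4.2195
D_2 = 4.7604
Terminal value at t=2: TV = D_3/(r−g) = 5.0160/(0.176−0.0537) = 41.0142
P₀ = 4.2195/(1+0.176)^1 + 4.7604/(1+0.176)^2 + 41.0142/(1+0.176)^2 = 36.6866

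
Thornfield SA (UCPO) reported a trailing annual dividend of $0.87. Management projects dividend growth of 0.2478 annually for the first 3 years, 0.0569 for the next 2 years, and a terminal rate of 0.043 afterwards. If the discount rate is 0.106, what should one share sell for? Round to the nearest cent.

Three-stage DDM. Project D₁…D_5; terminal Gordon value at t=5 with g = 0.043; discount at r = 0.106.
D_1 = 1.0856
D_2 = 1.3546
D_3 = 1.6903
D_4 = 1.7864
D_5 = 1.8881
TV_5 = 1.9693/(0.106−0.043) = 31.2583
P₀ = Σ Dₜ/(1+r)ᵗ + TV_5/(1+r)^5 = 24.5613

$24.56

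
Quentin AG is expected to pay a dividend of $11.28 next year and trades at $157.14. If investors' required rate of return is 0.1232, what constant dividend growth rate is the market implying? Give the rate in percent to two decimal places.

From P₀ = D₁/(r − g), the implied growth is g = r − D₁/P₀.
g = 0.1232 − 11.28/157.14 = 0.1232 − 0.07178 = 0.05142

5.14%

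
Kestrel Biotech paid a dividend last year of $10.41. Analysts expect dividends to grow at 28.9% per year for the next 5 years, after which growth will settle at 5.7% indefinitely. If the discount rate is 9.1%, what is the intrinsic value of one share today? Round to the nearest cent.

Two-stage DDM. Project D₁…D_5 at 0.289, terminal growth 0.057, discount at r = 0.091.
D_1 = 13.4185
D_2 = 17.2964
D_3 = 22.2951
D_4 = 28.7384
D_5 = 37.0438
Terminal value at t=5: TV = D_6/(r−g) = 39.1553/(0.091−0.057) = 1151.6258
P₀ = 13.4185/(1+0.091)^1 + 17.2964/(1+0.091)^2 + 22.2951/(1+0.091)^3 + 28.7384/(1+0.091)^4 + 37.0438/(1+0.091)^5 + 1151.6258/(1+0.091)^5 = 833.3033

$833.30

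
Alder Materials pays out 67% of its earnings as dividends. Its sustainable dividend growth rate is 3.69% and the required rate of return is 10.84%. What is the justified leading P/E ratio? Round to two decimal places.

Justified leading P/E = b/(r−g) = 0.67/(0.1084−0.0369) = 9.3706

9.37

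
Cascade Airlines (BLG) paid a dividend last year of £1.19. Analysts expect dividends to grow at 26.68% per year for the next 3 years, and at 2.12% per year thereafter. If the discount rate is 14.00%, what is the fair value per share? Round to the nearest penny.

Two-stage DDM. Project D₁…D_3 at 0.2668, terminal growth 0.0212, discount at r = 0.14.
D_1 = 1.5075
D_2 = 1.9097
D_3 = 2.4192
Terminal value at t=3: TV = D_4/(r−g) = 2.4705/(0.14−0.0212) = 20.7953
P₀ = 1.5075/(1+0.14)^1 + 1.9097/(1+0.14)^2 + 2.4192/(1+0.14)^3 + 20.7953/(1+0.14)^3 = 18.4609

£18.46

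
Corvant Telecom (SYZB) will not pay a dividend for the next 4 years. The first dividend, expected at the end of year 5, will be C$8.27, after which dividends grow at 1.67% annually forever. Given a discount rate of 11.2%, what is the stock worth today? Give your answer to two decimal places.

C$56.75

Deferred-dividend DDM. At t=4 the remaining stream is a growing perpetuity with first payment D_5 = 8.27.
V_4 = D_5/(r−g) = 8.27/(0.112−0.0167) = 86.7786
P₀ = V_4/(1+r)^4 = 86.7786/(1+0.112)^4 = 56.7536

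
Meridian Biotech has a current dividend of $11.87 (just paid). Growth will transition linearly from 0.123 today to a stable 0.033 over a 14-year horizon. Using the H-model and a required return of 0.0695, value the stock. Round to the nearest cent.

$540.82

H-model: P₀ = D₀[(1+g_L) + H(g_S−g_L)]/(r−g_L), with H = 14/2 = 7.
P₀ = 11.87 × [(1+0.033) + 7×(0.123−0.033)] / (0.0695−0.033)
   = 11.87 × 1.6630 / 0.0365 = 540.8167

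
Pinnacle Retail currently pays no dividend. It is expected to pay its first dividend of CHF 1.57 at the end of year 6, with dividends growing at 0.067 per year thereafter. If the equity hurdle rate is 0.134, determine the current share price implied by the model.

Deferred-dividend DDM. At t=5 the remaining stream is a growing perpetuity with first payment D_6 = 1.57.
V_5 = D_6/(r−g) = 1.57/(0.134−0.067) = 23.4328
P₀ = V_5/(1+r)^5 = 23.4328/(1+0.134)^5 = 12.4957

CHF 12.50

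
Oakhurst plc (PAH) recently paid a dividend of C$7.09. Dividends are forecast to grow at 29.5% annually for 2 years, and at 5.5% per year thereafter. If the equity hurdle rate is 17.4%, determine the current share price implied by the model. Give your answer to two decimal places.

Two-stage DDM. Project D₁…D_2 at 0.295, terminal growth 0.055, discount at r = 0.174.
D_1 = 9.1815
D_2 = 11.8901
Terminal value at t=2: TV = D_3/(r−g) = 12.5441/(0.174−0.055) = 105.4123
P₀ = 9.1815/(1+0.174)^1 + 11.8901/(1+0.174)^2 + 105.4123/(1+0.174)^2 = 92.9288

C$92.93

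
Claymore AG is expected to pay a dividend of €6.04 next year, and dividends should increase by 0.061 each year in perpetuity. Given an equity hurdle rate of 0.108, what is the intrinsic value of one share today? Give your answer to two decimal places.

€128.51

Gordon growth model: P₀ = D₁/(r − g), with D₁ = 6.04 given directly.
P₀ = 6.0400 / (0.108 − 0.061) = 6.0400 / 0.047 = 128.5106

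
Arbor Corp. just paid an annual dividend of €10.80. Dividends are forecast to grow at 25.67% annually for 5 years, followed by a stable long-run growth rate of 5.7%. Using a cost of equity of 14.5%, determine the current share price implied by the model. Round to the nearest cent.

€278.62

Two-stage DDM. Project D₁…D_5 at 0.2567, terminal growth 0.057, discount at r = 0.145.
D_1 = 13.5724
D_2 = 17.0564
D_3 = 21.4348
D_4 = 26.9371
D_5 = 33.8518
Terminal value at t=5: TV = D_6/(r−g) = 35.7814/(0.145−0.057) = 406.6063
P₀ = 13.5724/(1+0.145)^1 + 17.0564/(1+0.145)^2 + 21.4348/(1+0.145)^3 + 26.9371/(1+0.145)^4 + 33.8518/(1+0.145)^5 + 406.6063/(1+0.145)^5 = 278.6237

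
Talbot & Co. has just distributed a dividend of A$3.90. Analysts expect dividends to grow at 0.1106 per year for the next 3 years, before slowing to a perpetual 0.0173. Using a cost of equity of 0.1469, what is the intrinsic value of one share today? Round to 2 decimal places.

A$38.77

Two-stage DDM. Project D₁…D_3 at 0.1106, terminal growth 0.0173, discount at r = 0.1469.
D_1 = 4.3313
D_2 = 4.8104
D_3 = 5.3424
Terminal value at t=3: TV = D_4/(r−g) = 5.4348/(0.1469−0.0173) = 41.9355
P₀ = 4.3313/(1+0.1469)^1 + 4.8104/(1+0.1469)^2 + 5.3424/(1+0.1469)^3 + 41.9355/(1+0.1469)^3 = 38.7723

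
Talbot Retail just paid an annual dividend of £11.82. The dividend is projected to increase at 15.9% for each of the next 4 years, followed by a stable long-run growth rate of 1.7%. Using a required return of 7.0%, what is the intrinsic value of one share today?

Two-stage DDM. Project D₁…D_4 at 0.159, terminal growth 0.017, discount at r = 0.07.
D_1 = 13.6994
D_2 = 15.8776
D_3 = 18.4021
D_4 = 21.3281
Terminal value at t=4: TV = D_5/(r−g) = 21.6906/(0.07−0.017) = 409.2572
P₀ = 13.6994/(1+0.07)^1 + 15.8776/(1+0.07)^2 + 18.4021/(1+0.07)^3 + 21.3281/(1+0.07)^4 + 409.2572/(1+0.07)^4 = 370.1843

£370.18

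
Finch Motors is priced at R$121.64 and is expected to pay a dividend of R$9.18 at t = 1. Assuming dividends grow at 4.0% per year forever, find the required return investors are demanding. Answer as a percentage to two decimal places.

Rearranging the constant-growth DDM: r = D₁/P₀ + g.
r = 9.1800 / 121.64 + 0.04 = 0.07547 + 0.04 = 0.11547

11.55%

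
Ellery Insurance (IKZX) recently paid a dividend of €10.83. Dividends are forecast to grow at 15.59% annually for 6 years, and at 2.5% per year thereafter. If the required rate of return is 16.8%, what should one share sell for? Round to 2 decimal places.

Two-stage DDM. Project D₁…D_6 at 0.1559, terminal growth 0.025, discount at r = 0.168.
D_1 = 12.5184
D_2 = 14.4700
D_3 = 16.7259
D_4 = 19.3335
D_5 = 22.3475
D_6 = 25.8315
Terminal value at t=6: TV = D_7/(r−g) = 26.4773/(0.168−0.025) = 185.1560
P₀ = 12.5184/(1+0.168)^1 + 14.4700/(1+0.168)^2 + 16.7259/(1+0.168)^3 + 19.3335/(1+0.168)^4 + 22.3475/(1+0.168)^5 + 25.8315/(1+0.168)^6 + 185.1560/(1+0.168)^6 = 135.5899

€135.59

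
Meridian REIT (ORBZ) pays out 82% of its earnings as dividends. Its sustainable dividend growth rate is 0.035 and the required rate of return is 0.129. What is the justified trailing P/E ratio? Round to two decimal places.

9.03

Justified trailing P/E = b(1+g)/(r−g) = 0.82×(1+0.035)/(0.129−0.035) = 9.0287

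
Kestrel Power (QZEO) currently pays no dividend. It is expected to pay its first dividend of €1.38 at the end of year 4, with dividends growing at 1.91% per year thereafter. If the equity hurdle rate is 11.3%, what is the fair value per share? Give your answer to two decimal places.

Deferred-dividend DDM. At t=3 the remaining stream is a growing perpetuity with first payment D_4 = 1.38.
V_3 = D_4/(r−g) = 1.38/(0.113−0.0191) = 14.6965
P₀ = V_3/(1+r)^3 = 14.6965/(1+0.113)^3 = 10.6593

€10.66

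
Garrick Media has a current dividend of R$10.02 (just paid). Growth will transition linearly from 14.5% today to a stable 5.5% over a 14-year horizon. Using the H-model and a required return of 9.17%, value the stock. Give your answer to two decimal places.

R$460.05

H-model: P₀ = D₀[(1+g_L) + H(g_S−g_L)]/(r−g_L), with H = 14/2 = 7.
P₀ = 10.02 × [(1+0.055) + 7×(0.145−0.055)] / (0.0917−0.055)
   = 10.02 × 1.6850 / 0.0367 = 460.0463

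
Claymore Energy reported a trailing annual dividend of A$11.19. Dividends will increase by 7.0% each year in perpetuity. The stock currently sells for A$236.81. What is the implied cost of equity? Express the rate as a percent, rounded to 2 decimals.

12.06%

Rearranging the constant-growth DDM: r = D₁/P₀ + g.
D₁ = 11.19 × (1 + 0.07) = 11.9733.
r = 11.9733 / 236.81 + 0.07 = 0.05056 + 0.07 = 0.12056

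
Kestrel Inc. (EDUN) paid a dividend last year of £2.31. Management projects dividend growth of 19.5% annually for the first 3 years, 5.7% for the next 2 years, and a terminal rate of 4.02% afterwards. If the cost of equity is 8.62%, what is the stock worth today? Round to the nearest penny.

Three-stage DDM. Project D₁…D_5; terminal Gordon value at t=5 with g = 0.0402; discount at r = 0.0862.
D_1 = 2.7605
D_2 = 3.2987
D_3 = 3.9420
D_4 = 4.1667
D_5 = 4.4042
TV_5 = 4.5812/(0.0862−0.0402) = 99.5921
P₀ = Σ Dₜ/(1+r)ᵗ + TV_5/(1+r)^5 = 80.1877

£80.19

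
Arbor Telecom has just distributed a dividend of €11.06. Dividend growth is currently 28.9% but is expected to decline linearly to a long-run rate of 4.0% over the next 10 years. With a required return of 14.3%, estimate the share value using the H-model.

H-model: P₀ = D₀[(1+g_L) + H(g_S−g_L)]/(r−g_L), with H = 10/2 = 5.
P₀ = 11.06 × [(1+0.04) + 5×(0.289−0.04)] / (0.143−0.04)
   = 11.06 × 2.2850 / 0.103 = 245.3602

€245.36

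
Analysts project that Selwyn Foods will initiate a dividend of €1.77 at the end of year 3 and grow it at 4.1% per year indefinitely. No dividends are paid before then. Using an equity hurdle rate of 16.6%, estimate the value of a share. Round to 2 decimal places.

€10.42

Deferred-dividend DDM. At t=2 the remaining stream is a growing perpetuity with first payment D_3 = 1.77.
V_2 = D_3/(r−g) = 1.77/(0.166−0.041) = 14.1600
P₀ = V_2/(1+r)^2 = 14.1600/(1+0.166)^2 = 10.4152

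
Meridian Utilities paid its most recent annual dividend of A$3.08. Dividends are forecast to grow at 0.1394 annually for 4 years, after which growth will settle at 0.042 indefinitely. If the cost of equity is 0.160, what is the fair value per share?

Two-stage DDM. Project D₁…D_4 at 0.1394, terminal growth 0.042, discount at r = 0.16.
D_1 = 3.5094
D_2 = 3.9986
D_3 = 4.5560
D_4 = 5.1911
Terminal value at t=4: TV = D_5/(r−g) = 5.4091/(0.16−0.042) = 45.8396
P₀ = 3.5094/(1+0.16)^1 + 3.9986/(1+0.16)^2 + 4.5560/(1+0.16)^3 + 5.1911/(1+0.16)^4 + 45.8396/(1+0.16)^4 = 37.0995

A$37.10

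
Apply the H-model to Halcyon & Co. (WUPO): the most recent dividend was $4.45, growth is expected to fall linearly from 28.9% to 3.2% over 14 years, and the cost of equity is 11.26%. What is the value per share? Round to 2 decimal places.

$156.30

H-model: P₀ = D₀[(1+g_L) + H(g_S−g_L)]/(r−g_L), with H = 14/2 = 7.
P₀ = 4.45 × [(1+0.032) + 7×(0.289−0.032)] / (0.1126−0.032)
   = 4.45 × 2.8310 / 0.0806 = 156.3021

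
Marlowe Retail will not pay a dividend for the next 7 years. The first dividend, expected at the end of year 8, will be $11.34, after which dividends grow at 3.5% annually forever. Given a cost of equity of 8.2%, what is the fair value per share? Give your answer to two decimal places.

Deferred-dividend DDM. At t=7 the remaining stream is a growing perpetuity with first payment D_8 = 11.34.
V_7 = D_8/(r−g) = 11.34/(0.082−0.035) = 241.2766
P₀ = V_7/(1+r)^7 = 241.2766/(1+0.082)^7 = 138.9711

$138.97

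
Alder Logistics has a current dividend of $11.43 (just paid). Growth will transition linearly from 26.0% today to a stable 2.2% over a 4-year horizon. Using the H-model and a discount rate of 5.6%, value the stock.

$503.59

H-model: P₀ = D₀[(1+g_L) + H(g_S−g_L)]/(r−g_L), with H = 4/2 = 2.
P₀ = 11.43 × [(1+0.022) + 2×(0.26−0.022)] / (0.056−0.022)
   = 11.43 × 1.4980 / 0.034 = 503.5924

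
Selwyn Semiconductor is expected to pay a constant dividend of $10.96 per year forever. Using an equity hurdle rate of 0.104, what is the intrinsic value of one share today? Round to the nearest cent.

$105.38

Zero-growth DDM (perpetuity): P₀ = D/r = 10.96 / 0.104 = 105.3846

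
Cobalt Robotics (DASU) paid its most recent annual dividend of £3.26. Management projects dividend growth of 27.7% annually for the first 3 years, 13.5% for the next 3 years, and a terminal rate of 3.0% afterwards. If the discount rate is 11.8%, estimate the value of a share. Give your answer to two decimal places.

£87.35

Three-stage DDM. Project D₁…D_6; terminal Gordon value at t=6 with g = 0.03; discount at r = 0.118.
D_1 = 4.1630
D_2 = 5.3162
D_3 = 6.7888
D_4 = 7.7052
D_5 = 8.7454
D_6 = 9.9261
TV_6 = 10.2239/(0.118−0.03) = 116.1803
P₀ = Σ Dₜ/(1+r)ᵗ + TV_6/(1+r)^6 = 87.3521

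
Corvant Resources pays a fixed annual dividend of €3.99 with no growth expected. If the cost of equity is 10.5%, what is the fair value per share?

€38.00

Zero-growth DDM (perpetuity): P₀ = D/r = 3.99 / 0.105 = 38.0000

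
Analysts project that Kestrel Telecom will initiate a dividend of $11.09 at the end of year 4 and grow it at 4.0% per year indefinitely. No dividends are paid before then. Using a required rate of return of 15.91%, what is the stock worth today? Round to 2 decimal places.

Deferred-dividend DDM. At t=3 the remaining stream is a growing perpetuity with first payment D_4 = 11.09.
V_3 = D_4/(r−g) = 11.09/(0.1591−0.04) = 93.1150
P₀ = V_3/(1+r)^3 = 93.1150/(1+0.1591)^3 = 59.7939

$59.79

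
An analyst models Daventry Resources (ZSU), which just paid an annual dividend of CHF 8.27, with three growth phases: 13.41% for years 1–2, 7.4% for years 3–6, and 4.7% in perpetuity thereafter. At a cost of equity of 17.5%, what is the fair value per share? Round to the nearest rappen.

CHF 84.41

Three-stage DDM. Project D₁…D_6; terminal Gordon value at t=6 with g = 0.047; discount at r = 0.175.
D_1 = 9.3790
D_2 = 10.6367
D_3 = 11.4238
D_4 = 12.2692
D_5 = 13.1771
D_6 = 14.1522
TV_6 = 14.8174/(0.175−0.047) = 115.7609
P₀ = Σ Dₜ/(1+r)ᵗ + TV_6/(1+r)^6 = 84.4144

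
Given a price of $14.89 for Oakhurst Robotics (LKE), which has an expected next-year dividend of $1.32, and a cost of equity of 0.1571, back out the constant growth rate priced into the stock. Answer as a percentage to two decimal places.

6.84%

From P₀ = D₁/(r − g), the implied growth is g = r − D₁/P₀.
g = 0.1571 − 1.32/14.89 = 0.1571 − 0.08865 = 0.06845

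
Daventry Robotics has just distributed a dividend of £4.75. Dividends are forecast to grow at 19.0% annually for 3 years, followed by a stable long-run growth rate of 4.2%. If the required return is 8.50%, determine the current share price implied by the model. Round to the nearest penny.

£169.05

Two-stage DDM. Project D₁…D_3 at 0.19, terminal growth 0.042, discount at r = 0.085.
D_1 = 5.6525
D_2 = 6.7265
D_3 = 8.0045
Terminal value at t=3: TV = D_4/(r−g) = 8.3407/(0.085−0.042) = 193.9696
P₀ = 5.6525/(1+0.085)^1 + 6.7265/(1+0.085)^2 + 8.0045/(1+0.085)^3 + 193.9696/(1+0.085)^3 = 169.0507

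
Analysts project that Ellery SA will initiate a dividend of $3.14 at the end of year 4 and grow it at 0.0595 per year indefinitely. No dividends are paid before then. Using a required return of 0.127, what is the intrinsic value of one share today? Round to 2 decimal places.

Deferred-dividend DDM. At t=3 the remaining stream is a growing perpetuity with first payment D_4 = 3.14.
V_3 = D_4/(r−g) = 3.14/(0.127−0.0595) = 46.5185
P₀ = V_3/(1+r)^3 = 46.5185/(1+0.127)^3 = 32.4978

$32.50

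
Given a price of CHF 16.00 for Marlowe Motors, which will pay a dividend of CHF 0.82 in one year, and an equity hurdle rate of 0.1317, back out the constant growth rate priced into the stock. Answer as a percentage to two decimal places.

From P₀ = D₁/(r − g), the implied growth is g = r − D₁/P₀.
g = 0.1317 − 0.82/16.00 = 0.1317 − 0.05125 = 0.08045

8.05%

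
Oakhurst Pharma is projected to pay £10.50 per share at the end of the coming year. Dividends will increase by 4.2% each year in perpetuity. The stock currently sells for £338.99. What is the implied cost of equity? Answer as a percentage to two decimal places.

7.30%

Rearranging the constant-growth DDM: r = D₁/P₀ + g.
r = 10.5000 / 338.99 + 0.042 = 0.03097 + 0.042 = 0.07297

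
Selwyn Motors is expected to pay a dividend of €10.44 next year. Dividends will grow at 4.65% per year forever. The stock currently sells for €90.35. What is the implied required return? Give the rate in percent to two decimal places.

16.21%

Rearranging the constant-growth DDM: r = D₁/P₀ + g.
r = 10.4400 / 90.35 + 0.0465 = 0.11555 + 0.0465 = 0.16205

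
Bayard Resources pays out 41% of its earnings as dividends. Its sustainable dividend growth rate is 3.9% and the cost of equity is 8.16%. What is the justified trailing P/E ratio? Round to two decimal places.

10.00

Justified trailing P/E = b(1+g)/(r−g) = 0.41×(1+0.039)/(0.0816−0.039) = 9.9998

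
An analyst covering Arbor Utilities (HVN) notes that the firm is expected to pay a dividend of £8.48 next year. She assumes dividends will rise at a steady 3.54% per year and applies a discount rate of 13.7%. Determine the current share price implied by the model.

Gordon growth model: P₀ = D₁/(r − g), with D₁ = 8.48 given directly.
P₀ = 8.4800 / (0.137 − 0.0354) = 8.4800 / 0.1016 = 83.4646

£83.46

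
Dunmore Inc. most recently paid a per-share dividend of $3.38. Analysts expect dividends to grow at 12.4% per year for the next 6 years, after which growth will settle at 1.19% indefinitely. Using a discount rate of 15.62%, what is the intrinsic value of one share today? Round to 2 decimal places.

$38.40

Two-stage DDM. Project D₁…D_6 at 0.124, terminal growth 0.0119, discount at r = 0.1562.
D_1 = 3.7991
D_2 = 4.2702
D_3 = 4.7997
D_4 = 5.3949
D_5 = 6.0638
D_6 = 6.8158
Terminal value at t=6: TV = D_7/(r−g) = 6.8969/(0.1562−0.0119) = 47.7954
P₀ = 3.7991/(1+0.1562)^1 + 4.2702/(1+0.1562)^2 + 4.7997/(1+0.1562)^3 + 5.3949/(1+0.1562)^4 + 6.0638/(1+0.1562)^5 + 6.8158/(1+0.1562)^6 + 47.7954/(1+0.1562)^6 = 38.3997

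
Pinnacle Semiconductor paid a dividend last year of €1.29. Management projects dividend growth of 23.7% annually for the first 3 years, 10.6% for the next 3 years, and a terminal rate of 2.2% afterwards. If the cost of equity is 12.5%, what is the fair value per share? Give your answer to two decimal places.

€25.83

Three-stage DDM. Project D₁…D_6; terminal Gordon value at t=6 with g = 0.022; discount at r = 0.125.
D_1 = 1.5957
D_2 = 1.9739
D_3 = 2.4417
D_4 = 2.7006
D_5 = 2.9868
D_6 = 3.3034
TV_6 = 3.3761/(0.125−0.022) = 32.7777
P₀ = Σ Dₜ/(1+r)ᵗ + TV_6/(1+r)^6 = 25.8341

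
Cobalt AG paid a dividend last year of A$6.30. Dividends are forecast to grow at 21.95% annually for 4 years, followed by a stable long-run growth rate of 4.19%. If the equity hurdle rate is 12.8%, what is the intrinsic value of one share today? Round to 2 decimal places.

Two-stage DDM. Project D₁…D_4 at 0.2195, terminal growth 0.0419, discount at r = 0.128.
D_1 = 7.6829
D_2 = 9.3692
D_3 = 11.4258
D_4 = 13.9337
Terminal value at t=4: TV = D_5/(r−g) = 14.5176/(0.128−0.0419) = 168.6128
P₀ = 7.6829/(1+0.128)^1 + 9.3692/(1+0.128)^2 + 11.4258/(1+0.128)^3 + 13.9337/(1+0.128)^4 + 168.6128/(1+0.128)^4 = 134.8908

A$134.89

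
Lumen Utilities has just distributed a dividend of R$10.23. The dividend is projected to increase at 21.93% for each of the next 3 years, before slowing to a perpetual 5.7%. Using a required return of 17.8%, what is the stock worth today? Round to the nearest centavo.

Two-stage DDM. Project D₁…D_3 at 0.2193, terminal growth 0.057, discount at r = 0.178.
D_1 = 12.4734
D_2 = 15.2089
D_3 = 18.5442
Terminal value at t=3: TV = D_4/(r−g) = 19.6012/(0.178−0.057) = 161.9933
P₀ = 12.4734/(1+0.178)^1 + 15.2089/(1+0.178)^2 + 18.5442/(1+0.178)^3 + 161.9933/(1+0.178)^3 = 131.9898

R$131.99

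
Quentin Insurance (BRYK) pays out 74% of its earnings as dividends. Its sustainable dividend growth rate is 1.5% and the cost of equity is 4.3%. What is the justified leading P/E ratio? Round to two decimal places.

Justified leading P/E = b/(r−g) = 0.74/(0.043−0.015) = 26.4286

26.43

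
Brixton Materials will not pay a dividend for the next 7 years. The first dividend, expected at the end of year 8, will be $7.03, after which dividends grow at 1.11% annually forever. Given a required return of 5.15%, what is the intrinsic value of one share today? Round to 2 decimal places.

Deferred-dividend DDM. At t=7 the remaining stream is a growing perpetuity with first payment D_8 = 7.03.
V_7 = D_8/(r−g) = 7.03/(0.0515−0.0111) = 174.0099
P₀ = V_7/(1+r)^7 = 174.0099/(1+0.0515)^7 = 122.4360

$122.44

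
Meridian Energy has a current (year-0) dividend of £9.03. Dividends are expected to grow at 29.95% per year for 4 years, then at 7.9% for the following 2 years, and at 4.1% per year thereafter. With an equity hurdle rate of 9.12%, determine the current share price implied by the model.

£460.95

Three-stage DDM. Project D₁…D_6; terminal Gordon value at t=6 with g = 0.041; discount at r = 0.0912.
D_1 = 11.7345
D_2 = 15.2490
D_3 = 19.8160
D_4 = 25.7509
D_5 = 27.7853
D_6 = 29.9803
TV_6 = 31.2095/(0.0912−0.041) = 621.7027
P₀ = Σ Dₜ/(1+r)ᵗ + TV_6/(1+r)^6 = 460.9538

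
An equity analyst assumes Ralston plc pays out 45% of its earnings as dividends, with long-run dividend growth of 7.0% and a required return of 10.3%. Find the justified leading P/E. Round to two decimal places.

13.64

Justified leading P/E = b/(r−g) = 0.45/(0.103−0.07) = 13.6364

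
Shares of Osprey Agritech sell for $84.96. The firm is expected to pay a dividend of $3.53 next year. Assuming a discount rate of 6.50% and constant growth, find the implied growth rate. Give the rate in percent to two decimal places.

From P₀ = D₁/(r − g), the implied growth is g = r − D₁/P₀.
g = 0.065 − 3.53/84.96 = 0.065 − 0.04155 = 0.02345

2.35%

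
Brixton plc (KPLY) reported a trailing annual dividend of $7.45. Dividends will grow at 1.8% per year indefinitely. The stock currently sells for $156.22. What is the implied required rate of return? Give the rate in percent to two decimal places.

6.65%

Rearranging the constant-growth DDM: r = D₁/P₀ + g.
D₁ = 7.45 × (1 + 0.018) = 7.5841.
r = 7.5841 / 156.22 + 0.018 = 0.04855 + 0.018 = 0.06655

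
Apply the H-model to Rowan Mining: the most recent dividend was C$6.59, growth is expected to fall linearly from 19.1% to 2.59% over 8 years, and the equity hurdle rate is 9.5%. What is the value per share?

H-model: P₀ = D₀[(1+g_L) + H(g_S−g_L)]/(r−g_L), with H = 8/2 = 4.
P₀ = 6.59 × [(1+0.0259) + 4×(0.191−0.0259)] / (0.095−0.0259)
   = 6.59 × 1.6863 / 0.0691 = 160.8208

C$160.82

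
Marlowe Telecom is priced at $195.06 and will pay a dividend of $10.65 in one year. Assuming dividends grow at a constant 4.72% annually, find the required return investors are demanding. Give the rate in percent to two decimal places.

10.18%

Rearranging the constant-growth DDM: r = D₁/P₀ + g.
r = 10.6500 / 195.06 + 0.0472 = 0.05460 + 0.0472 = 0.10180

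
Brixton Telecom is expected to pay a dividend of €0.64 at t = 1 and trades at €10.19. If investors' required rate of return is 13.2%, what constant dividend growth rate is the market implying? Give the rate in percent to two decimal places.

6.92%

From P₀ = D₁/(r − g), the implied growth is g = r − D₁/P₀.
g = 0.132 − 0.64/10.19 = 0.132 − 0.06281 = 0.06919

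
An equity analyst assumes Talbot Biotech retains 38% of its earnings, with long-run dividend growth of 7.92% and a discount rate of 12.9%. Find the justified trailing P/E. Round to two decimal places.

13.44

Payout ratio b = 1 − 0.38 = 0.62.
Justified trailing P/E = b(1+g)/(r−g) = 0.62×(1+0.0792)/(0.129−0.0792) = 13.4358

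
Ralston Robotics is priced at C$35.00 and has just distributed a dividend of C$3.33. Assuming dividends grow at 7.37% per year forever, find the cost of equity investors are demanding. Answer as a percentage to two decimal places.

17.59%

Rearranging the constant-growth DDM: r = D₁/P₀ + g.
D₁ = 3.33 × (1 + 0.0737) = 3.5754.
r = 3.5754 / 35.00 + 0.0737 = 0.10215 + 0.0737 = 0.17585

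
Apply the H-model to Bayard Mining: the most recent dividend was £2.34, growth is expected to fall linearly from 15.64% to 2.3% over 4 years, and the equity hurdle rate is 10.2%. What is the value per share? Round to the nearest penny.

£38.20

H-model: P₀ = D₀[(1+g_L) + H(g_S−g_L)]/(r−g_L), with H = 4/2 = 2.
P₀ = 2.34 × [(1+0.023) + 2×(0.1564−0.023)] / (0.102−0.023)
   = 2.34 × 1.2898 / 0.079 = 38.2042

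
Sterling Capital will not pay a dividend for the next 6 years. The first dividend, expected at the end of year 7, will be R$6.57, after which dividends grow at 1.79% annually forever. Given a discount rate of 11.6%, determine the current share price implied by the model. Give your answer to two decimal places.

R$34.67

Deferred-dividend DDM. At t=6 the remaining stream is a growing perpetuity with first payment D_7 = 6.57.
V_6 = D_7/(r−g) = 6.57/(0.116−0.0179) = 66.9725
P₀ = V_6/(1+r)^6 = 66.9725/(1+0.116)^6 = 34.6666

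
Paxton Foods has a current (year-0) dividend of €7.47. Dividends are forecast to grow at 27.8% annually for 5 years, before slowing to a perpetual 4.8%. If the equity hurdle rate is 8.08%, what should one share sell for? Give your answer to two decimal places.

Two-stage DDM. Project D₁…D_5 at 0.278, terminal growth 0.048, discount at r = 0.0808.
D_1 = 9.5467
D_2 = 12.2006
D_3 = 15.5924
D_4 = 19.9271
D_5 = 25.4668
Terminal value at t=5: TV = D_6/(r−g) = 26.6892/(0.0808−0.048) = 813.6962
P₀ = 9.5467/(1+0.0808)^1 + 12.2006/(1+0.0808)^2 + 15.5924/(1+0.0808)^3 + 19.9271/(1+0.0808)^4 + 25.4668/(1+0.0808)^5 + 813.6962/(1+0.0808)^5 = 615.2413

€615.24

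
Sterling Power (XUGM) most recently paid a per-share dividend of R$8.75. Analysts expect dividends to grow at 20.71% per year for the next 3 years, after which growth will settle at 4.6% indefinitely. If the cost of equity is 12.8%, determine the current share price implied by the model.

R$166.89

Two-stage DDM. Project D₁…D_3 at 0.2071, terminal growth 0.046, discount at r = 0.128.
D_1 = 10.5621
D_2 = 12.7495
D_3 = 15.3900
Terminal value at t=3: TV = D_4/(r−g) = 16.0979/(0.128−0.046) = 196.3160
P₀ = 10.5621/(1+0.128)^1 + 12.7495/(1+0.128)^2 + 15.3900/(1+0.128)^3 + 196.3160/(1+0.128)^3 = 166.8884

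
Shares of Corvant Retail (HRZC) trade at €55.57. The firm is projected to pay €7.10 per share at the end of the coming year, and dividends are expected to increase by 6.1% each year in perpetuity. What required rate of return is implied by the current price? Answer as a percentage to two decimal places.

18.88%

Rearranging the constant-growth DDM: r = D₁/P₀ + g.
r = 7.1000 / 55.57 + 0.061 = 0.12777 + 0.061 = 0.18877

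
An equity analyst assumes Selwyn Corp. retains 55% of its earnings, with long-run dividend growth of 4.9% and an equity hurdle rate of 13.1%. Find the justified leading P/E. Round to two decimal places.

Payout ratio b = 1 − 0.55 = 0.45.
Justified leading P/E = b/(r−g) = 0.45/(0.131−0.049) = 5.4878

5.49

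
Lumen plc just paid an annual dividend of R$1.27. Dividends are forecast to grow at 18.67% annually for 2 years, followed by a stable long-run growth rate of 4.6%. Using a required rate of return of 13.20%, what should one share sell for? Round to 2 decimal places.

R$19.70

Two-stage DDM. Project D₁…D_2 at 0.1867, terminal growth 0.046, discount at r = 0.132.
D_1 = 1.5071
D_2 = 1.7885
Terminal value at t=2: TV = D_3/(r−g) = 1.8708/(0.132−0.046) = 21.7530
P₀ = 1.5071/(1+0.132)^1 + 1.7885/(1+0.132)^2 + 21.7530/(1+0.132)^2 = 19.7027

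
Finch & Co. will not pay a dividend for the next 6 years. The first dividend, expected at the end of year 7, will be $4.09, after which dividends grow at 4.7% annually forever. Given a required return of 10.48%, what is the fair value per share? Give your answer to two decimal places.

$38.91

Deferred-dividend DDM. At t=6 the remaining stream is a growing perpetuity with first payment D_7 = 4.09.
V_6 = D_7/(r−g) = 4.09/(0.1048−0.047) = 70.7612
P₀ = V_6/(1+r)^6 = 70.7612/(1+0.1048)^6 = 38.9129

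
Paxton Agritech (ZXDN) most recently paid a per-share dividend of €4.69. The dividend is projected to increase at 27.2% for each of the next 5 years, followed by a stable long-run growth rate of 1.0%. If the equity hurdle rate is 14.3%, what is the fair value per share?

Two-stage DDM. Project D₁…D_5 at 0.272, terminal growth 0.01, discount at r = 0.143.
D_1 = 5.9657
D_2 = 7.5883
D_3 = 9.6524
D_4 = 12.2778
D_5 = 15.6174
Terminal value at t=5: TV = D_6/(r−g) = 15.7736/(0.143−0.01) = 118.5982
P₀ = 5.9657/(1+0.143)^1 + 7.5883/(1+0.143)^2 + 9.6524/(1+0.143)^3 + 12.2778/(1+0.143)^4 + 15.6174/(1+0.143)^5 + 118.5982/(1+0.143)^5 = 93.4824

€93.48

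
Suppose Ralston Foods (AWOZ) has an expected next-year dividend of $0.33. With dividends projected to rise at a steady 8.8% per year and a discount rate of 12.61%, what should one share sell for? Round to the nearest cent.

$8.66

Gordon growth model: P₀ = D₁/(r − g), with D₁ = 0.33 given directly.
P₀ = 0.3300 / (0.1261 − 0.088) = 0.3300 / 0.0381 = 8.6614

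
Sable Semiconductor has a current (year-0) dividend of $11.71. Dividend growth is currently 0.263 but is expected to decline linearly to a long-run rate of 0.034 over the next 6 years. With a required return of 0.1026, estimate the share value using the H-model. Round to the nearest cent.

$293.77

H-model: P₀ = D₀[(1+g_L) + H(g_S−g_L)]/(r−g_L), with H = 6/2 = 3.
P₀ = 11.71 × [(1+0.034) + 3×(0.263−0.034)] / (0.1026−0.034)
   = 11.71 × 1.7210 / 0.0686 = 293.7742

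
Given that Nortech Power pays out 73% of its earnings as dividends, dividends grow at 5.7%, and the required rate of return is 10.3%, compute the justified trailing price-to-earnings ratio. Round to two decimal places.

Justified trailing P/E = b(1+g)/(r−g) = 0.73×(1+0.057)/(0.103−0.057) = 16.7741

16.77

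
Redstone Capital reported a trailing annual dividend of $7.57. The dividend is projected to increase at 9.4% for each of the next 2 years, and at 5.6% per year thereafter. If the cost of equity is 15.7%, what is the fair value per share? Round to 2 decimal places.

$84.69

Two-stage DDM. Project D₁…D_2 at 0.094, terminal growth 0.056, discount at r = 0.157.
D_1 = 8.2816
D_2 = 9.0600
Terminal value at t=2: TV = D_3/(r−g) = 9.5674/(0.157−0.056) = 94.7268
P₀ = 8.2816/(1+0.157)^1 + 9.0600/(1+0.157)^2 + 94.7268/(1+0.157)^2 = 84.6889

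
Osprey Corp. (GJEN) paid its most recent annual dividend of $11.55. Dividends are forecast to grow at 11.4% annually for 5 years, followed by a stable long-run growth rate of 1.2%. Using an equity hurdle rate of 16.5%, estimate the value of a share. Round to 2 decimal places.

Two-stage DDM. Project D₁…D_5 at 0.114, terminal growth 0.012, discount at r = 0.165.
D_1 = 12.8667
D_2 = 14.3335
D_3 = 15.9675
D_4 = 17.7878
D_5 = 19.8156
Terminal value at t=5: TV = D_6/(r−g) = 20.0534/(0.165−0.012) = 131.0681
P₀ = 12.8667/(1+0.165)^1 + 14.3335/(1+0.165)^2 + 15.9675/(1+0.165)^3 + 17.7878/(1+0.165)^4 + 19.8156/(1+0.165)^5 + 131.0681/(1+0.165)^5 = 111.6696

$111.67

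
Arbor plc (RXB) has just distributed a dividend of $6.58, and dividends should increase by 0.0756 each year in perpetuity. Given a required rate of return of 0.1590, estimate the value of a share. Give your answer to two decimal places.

Gordon growth model: P₀ = D₁/(r − g). D₁ = 6.58 × (1 + 0.0756) = 7.0774.
P₀ = 7.0774 / (0.159 − 0.0756) = 7.0774 / 0.0834 = 84.8615

$84.86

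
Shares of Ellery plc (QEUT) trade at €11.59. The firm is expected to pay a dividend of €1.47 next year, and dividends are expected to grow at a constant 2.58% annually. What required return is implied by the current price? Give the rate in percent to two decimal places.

Rearranging the constant-growth DDM: r = D₁/P₀ + g.
r = 1.4700 / 11.59 + 0.0258 = 0.12683 + 0.0258 = 0.15263

15.26%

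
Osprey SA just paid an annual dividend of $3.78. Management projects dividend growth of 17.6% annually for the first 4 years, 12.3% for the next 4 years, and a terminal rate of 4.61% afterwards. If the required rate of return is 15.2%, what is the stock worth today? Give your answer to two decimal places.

Three-stage DDM. Project D₁…D_8; terminal Gordon value at t=8 with g = 0.0461; discount at r = 0.152.
D_1 = 4.4453
D_2 = 5.2276
D_3 = 6.1477
D_4 = 7.2297
D_5 = 8.1190
D_6 = 9.1176
D_7 = 10.2391
D_8 = 11.4985
TV_8 = 12.0286/(0.152−0.0461) = 113.5841
P₀ = Σ Dₜ/(1+r)ᵗ + TV_8/(1+r)^8 = 67.9546

$67.95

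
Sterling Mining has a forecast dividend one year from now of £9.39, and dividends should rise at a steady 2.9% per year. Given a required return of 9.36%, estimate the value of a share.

£145.36

Gordon growth model: P₀ = D₁/(r − g), with D₁ = 9.39 given directly.
P₀ = 9.3900 / (0.0936 − 0.029) = 9.3900 / 0.0646 = 145.3560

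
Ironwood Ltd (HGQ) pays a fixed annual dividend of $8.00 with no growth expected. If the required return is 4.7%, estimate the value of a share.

Zero-growth DDM (perpetuity): P₀ = D/r = 8.00 / 0.047 = 170.2128

$170.21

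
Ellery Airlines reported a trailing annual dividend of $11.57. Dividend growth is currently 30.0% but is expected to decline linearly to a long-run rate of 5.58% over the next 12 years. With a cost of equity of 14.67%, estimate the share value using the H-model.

H-model: P₀ = D₀[(1+g_L) + H(g_S−g_L)]/(r−g_L), with H = 12/2 = 6.
P₀ = 11.57 × [(1+0.0558) + 6×(0.3−0.0558)] / (0.1467−0.0558)
   = 11.57 × 2.5210 / 0.0909 = 320.8798

$320.88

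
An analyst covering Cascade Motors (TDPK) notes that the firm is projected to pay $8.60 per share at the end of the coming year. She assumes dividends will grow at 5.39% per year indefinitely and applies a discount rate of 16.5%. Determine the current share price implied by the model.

$77.41

Gordon growth model: P₀ = D₁/(r − g), with D₁ = 8.60 given directly.
P₀ = 8.6000 / (0.165 − 0.0539) = 8.6000 / 0.1111 = 77.4077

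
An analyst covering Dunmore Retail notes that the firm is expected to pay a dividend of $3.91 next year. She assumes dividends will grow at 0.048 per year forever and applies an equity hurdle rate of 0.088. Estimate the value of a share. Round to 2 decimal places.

Gordon growth model: P₀ = D₁/(r − g), with D₁ = 3.91 given directly.
P₀ = 3.9100 / (0.088 − 0.048) = 3.9100 / 0.04 = 97.7500

$97.75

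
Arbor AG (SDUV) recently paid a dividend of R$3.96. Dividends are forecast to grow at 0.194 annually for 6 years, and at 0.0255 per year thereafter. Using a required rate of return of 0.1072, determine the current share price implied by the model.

Two-stage DDM. Project D₁…D_6 at 0.194, terminal growth 0.0255, discount at r = 0.1072.
D_1 = 4.7282
D_2 = 5.6455
D_3 = 6.7407
D_4 = 8.0485
D_5 = 9.6099
D_6 = 11.4742
Terminal value at t=6: TV = D_7/(r−g) = 11.7668/(0.1072−0.0255) = 144.0240
P₀ = 4.7282/(1+0.1072)^1 + 5.6455/(1+0.1072)^2 + 6.7407/(1+0.1072)^3 + 8.0485/(1+0.1072)^4 + 9.6099/(1+0.1072)^5 + 11.4742/(1+0.1072)^6 + 144.0240/(1+0.1072)^6 = 109.3781

R$109.38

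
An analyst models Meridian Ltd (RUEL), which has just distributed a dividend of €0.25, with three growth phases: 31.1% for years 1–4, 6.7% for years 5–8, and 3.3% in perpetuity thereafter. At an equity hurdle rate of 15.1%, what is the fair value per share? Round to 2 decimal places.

Three-stage DDM. Project D₁…D_8; terminal Gordon value at t=8 with g = 0.033; discount at r = 0.151.
D_1 = 0.3277
D_2 = 0.4297
D_3 = 0.5633
D_4 = 0.7385
D_5 = 0.7880
D_6 = 0.8408
D_7 = 0.8971
D_8 = 0.9572
TV_8 = 0.9888/(0.151−0.033) = 8.3797
P₀ = Σ Dₜ/(1+r)ᵗ + TV_8/(1+r)^8 = 5.5173

€5.52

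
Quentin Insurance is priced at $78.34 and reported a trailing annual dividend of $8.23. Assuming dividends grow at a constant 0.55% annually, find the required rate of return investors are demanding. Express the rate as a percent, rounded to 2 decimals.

11.11%

Rearranging the constant-growth DDM: r = D₁/P₀ + g.
D₁ = 8.23 × (1 + 0.0055) = 8.2753.
r = 8.2753 / 78.34 + 0.0055 = 0.10563 + 0.0055 = 0.11113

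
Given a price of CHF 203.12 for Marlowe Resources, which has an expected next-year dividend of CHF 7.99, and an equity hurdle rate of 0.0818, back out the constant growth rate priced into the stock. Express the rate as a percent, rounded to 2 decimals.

From P₀ = D₁/(r − g), the implied growth is g = r − D₁/P₀.
g = 0.0818 − 7.99/203.12 = 0.0818 − 0.03934 = 0.04246

4.25%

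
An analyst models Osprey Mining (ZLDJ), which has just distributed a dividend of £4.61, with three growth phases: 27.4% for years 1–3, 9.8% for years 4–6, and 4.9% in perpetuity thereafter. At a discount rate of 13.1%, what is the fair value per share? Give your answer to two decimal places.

Three-stage DDM. Project D₁…D_6; terminal Gordon value at t=6 with g = 0.049; discount at r = 0.131.
D_1 = 5.8731
D_2 = 7.4824
D_3 = 9.5326
D_4 = 10.4667
D_5 = 11.4925
D_6 = 12.6187
TV_6 = 13.2371/(0.131−0.049) = 161.4276
P₀ = Σ Dₜ/(1+r)ᵗ + TV_6/(1+r)^6 = 113.3934

£113.39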